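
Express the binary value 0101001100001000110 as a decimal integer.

Sum of powers of 2 for each 1-bit:
2^1 + 2^2 + 2^6 + 2^11 + 2^12 + 2^15 + 2^17
= 2 + 4 + 64 + 2048 + 4096 + 32768 + 131072
= 170054



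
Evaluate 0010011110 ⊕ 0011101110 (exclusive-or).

XOR: 1 when bits differ
  0010011110
^ 0011101110
------------
  0001110000
Decimal: 158 ^ 238 = 112



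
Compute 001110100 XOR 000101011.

XOR: 1 when bits differ
  001110100
^ 000101011
-----------
  001011111
Decimal: 116 ^ 43 = 95



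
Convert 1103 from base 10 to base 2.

Using repeated division by 2:
1103 ÷ 2 = 551 remainder 1
551 ÷ 2 = 275 remainder 1
275 ÷ 2 = 137 remainder 1
137 ÷ 2 = 68 remainder 1
68 ÷ 2 = 34 remainder 0
34 ÷ 2 = 17 remainder 0
17 ÷ 2 = 8 remainder 1
8 ÷ 2 = 4 remainder 0
4 ÷ 2 = 2 remainder 0
2 ÷ 2 = 1 remainder 0
1 ÷ 2 = 0 remainder 1
Reading remainders bottom to top: 10001001111



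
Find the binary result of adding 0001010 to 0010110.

Add column by column from the right: bit + bit + carry-in; write the sum mod 2, carry 1 when the sum is 2 or 3.
carry:  0111100
        0001010
+       0010110
---------------
       00100000
(the carry out of the leftmost column, 0, becomes the leading bit)
Decimal check:
  0001010 = 8 + 2 = 10
  0010110 = 16 + 4 + 2 = 22
  10 + 22 = 32, and 00100000 = 32 ✓



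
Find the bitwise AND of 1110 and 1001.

AND: 1 only when both bits are 1
  1110
& 1001
------
  1000
Decimal: 14 & 9 = 8



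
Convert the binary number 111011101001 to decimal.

Sum of powers of 2 for each 1-bit:
2^0 + 2^3 + 2^5 + 2^6 + 2^7 + 2^9 + 2^10 + 2^11
= 1 + 8 + 32 + 64 + 128 + 512 + 1024 + 2048
= 3817



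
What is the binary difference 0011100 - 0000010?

Method 1 - Direct subtraction (column by column from the right: bit − bit − borrow-in; if negative, add 2 and borrow 1 from the next column):
borrow: 0000100
        0011100
-       0000010
---------------
        0011010

Method 2 - Add two's complement:
Two's complement of 0000010: invert → 1111101, add 1 → 1111110
  0011100
+ 1111110
---------
 10011010  (end carry out of the top bit = 1)
Discarding the end carry: 0011010
Decimal check:
  0011100 = 16 + 8 + 4 = 28
  0000010 = 2
  28 - 2 = 26, and 0011010 = 16 + 8 + 2 = 26 ✓



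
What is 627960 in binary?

Using repeated division by 2:
627960 ÷ 2 = 313980 remainder 0
313980 ÷ 2 = 156990 remainder 0
156990 ÷ 2 = 78495 remainder 0
78495 ÷ 2 = 39247 remainder 1
39247 ÷ 2 = 19623 remainder 1
19623 ÷ 2 = 9811 remainder 1
9811 ÷ 2 = 4905 remainder 1
4905 ÷ 2 = 2452 remainder 1
2452 ÷ 2 = 1226 remainder 0
1226 ÷ 2 = 613 remainder 0
613 ÷ 2 = 306 remainder 1
306 ÷ 2 = 153 remainder 0
153 ÷ 2 = 76 remainder 1
76 ÷ 2 = 38 remainder 0
38 ÷ 2 = 19 remainder 0
19 ÷ 2 = 9 remainder 1
9 ÷ 2 = 4 remainder 1
4 ÷ 2 = 2 remainder 0
2 ÷ 2 = 1 remainder 0
1 ÷ 2 = 0 remainder 1
Reading remainders bottom to top: 10011001010011111000



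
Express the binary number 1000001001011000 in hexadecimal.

Group into 4-bit nibbles from right:
  1000 = 8
  0010 = 2
  0101 = 5
  1000 = 8
Result: 8258



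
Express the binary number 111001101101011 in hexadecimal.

Group into 4-bit nibbles from right:
  0111 = 7
  0011 = 3
  0110 = 6
  1011 = B
Result: 736B



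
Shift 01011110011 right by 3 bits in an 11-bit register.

Original: 01011110011 (decimal 755)
Shift right by 3 positions
Drop the 3 low bits; fill with zeros on the left
Result: 00001011110 (decimal 94)
Equivalent: 755 >> 3 = 755 ÷ 2^3 = 94



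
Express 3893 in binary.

Using repeated division by 2:
3893 ÷ 2 = 1946 remainder 1
1946 ÷ 2 = 973 remainder 0
973 ÷ 2 = 486 remainder 1
486 ÷ 2 = 243 remainder 0
243 ÷ 2 = 121 remainder 1
121 ÷ 2 = 60 remainder 1
60 ÷ 2 = 30 remainder 0
30 ÷ 2 = 15 remainder 0
15 ÷ 2 = 7 remainder 1
7 ÷ 2 = 3 remainder 1
3 ÷ 2 = 1 remainder 1
1 ÷ 2 = 0 remainder 1
Reading remainders bottom to top: 111100110101



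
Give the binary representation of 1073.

Using repeated division by 2:
1073 ÷ 2 = 536 remainder 1
536 ÷ 2 = 268 remainder 0
268 ÷ 2 = 134 remainder 0
134 ÷ 2 = 67 remainder 0
67 ÷ 2 = 33 remainder 1
33 ÷ 2 = 16 remainder 1
16 ÷ 2 = 8 remainder 0
8 ÷ 2 = 4 remainder 0
4 ÷ 2 = 2 remainder 0
2 ÷ 2 = 1 remainder 0
1 ÷ 2 = 0 remainder 1
Reading remainders bottom to top: 10000110001



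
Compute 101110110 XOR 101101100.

XOR: 1 when bits differ
  101110110
^ 101101100
-----------
  000011010
Decimal: 374 ^ 364 = 26



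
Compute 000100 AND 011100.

AND: 1 only when both bits are 1
  000100
& 011100
--------
  000100
Decimal: 4 & 28 = 4



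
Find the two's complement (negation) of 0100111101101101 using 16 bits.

Original: 0100111101101101
Step 1 - Invert all bits: 1011000010010010
Step 2 - Add 1: 1011000010010011
Verification: 0100111101101101 + 1011000010010011 = 10000000000000000; discarding the end carry (carry out of the top bit) leaves the 16-bit value 0000000000000000, as required for x + (-x)



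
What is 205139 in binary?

Using repeated division by 2:
205139 ÷ 2 = 102569 remainder 1
102569 ÷ 2 = 51284 remainder 1
51284 ÷ 2 = 25642 remainder 0
25642 ÷ 2 = 12821 remainder 0
12821 ÷ 2 = 6410 remainder 1
6410 ÷ 2 = 3205 remainder 0
3205 ÷ 2 = 1602 remainder 1
1602 ÷ 2 = 801 remainder 0
801 ÷ 2 = 400 remainder 1
400 ÷ 2 = 200 remainder 0
200 ÷ 2 = 100 remainder 0
100 ÷ 2 = 50 remainder 0
50 ÷ 2 = 25 remainder 0
25 ÷ 2 = 12 remainder 1
12 ÷ 2 = 6 remainder 0
6 ÷ 2 = 3 remainder 0
3 ÷ 2 = 1 remainder 1
1 ÷ 2 = 0 remainder 1
Reading remainders bottom to top: 110010000101010011



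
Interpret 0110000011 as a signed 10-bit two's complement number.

Binary: 0110000011
Sign bit: 0 (non-negative)
Read directly as an unsigned value:
0110000011 = 256 + 128 + 2 + 1 = 387
Value: 387



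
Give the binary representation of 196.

Using repeated division by 2:
196 ÷ 2 = 98 remainder 0
98 ÷ 2 = 49 remainder 0
49 ÷ 2 = 24 remainder 1
24 ÷ 2 = 12 remainder 0
12 ÷ 2 = 6 remainder 0
6 ÷ 2 = 3 remainder 0
3 ÷ 2 = 1 remainder 1
1 ÷ 2 = 0 remainder 1
Reading remainders bottom to top: 11000100



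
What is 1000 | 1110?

OR: 1 when either bit is 1
  1000
| 1110
------
  1110
Decimal: 8 | 14 = 14



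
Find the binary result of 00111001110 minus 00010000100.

Method 1 - Direct subtraction (column by column from the right: bit − bit − borrow-in; if negative, add 2 and borrow 1 from the next column):
borrow: 00000000000
        00111001110
-       00010000100
-------------------
        00101001010

Method 2 - Add two's complement:
Two's complement of 00010000100: invert → 11101111011, add 1 → 11101111100
  00111001110
+ 11101111100
-------------
 100101001010  (end carry out of the top bit = 1)
Discarding the end carry: 00101001010
Decimal check:
  00111001110 = 256 + 128 + 64 + 8 + 4 + 2 = 462
  00010000100 = 128 + 4 = 132
  462 - 132 = 330, and 00101001010 = 256 + 64 + 8 + 2 = 330 ✓



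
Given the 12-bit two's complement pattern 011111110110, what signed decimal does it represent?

Binary: 011111110110
Sign bit: 0 (non-negative)
Read directly as an unsigned value:
011111110110 = 1024 + 512 + 256 + 128 + 64 + 32 + 16 + 4 + 2 = 2038
Value: 2038



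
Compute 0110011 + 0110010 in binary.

Add column by column from the right: bit + bit + carry-in; write the sum mod 2, carry 1 when the sum is 2 or 3.
carry:  1100100
        0110011
+       0110010
---------------
       01100101
(the carry out of the leftmost column, 0, becomes the leading bit)
Decimal check:
  0110011 = 32 + 16 + 2 + 1 = 51
  0110010 = 32 + 16 + 2 = 50
  51 + 50 = 101, and 01100101 = 64 + 32 + 4 + 1 = 101 ✓



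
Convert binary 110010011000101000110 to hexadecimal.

Group into 4-bit nibbles from right:
  0001 = 1
  1001 = 9
  0011 = 3
  0001 = 1
  0100 = 4
  0110 = 6
Result: 193146



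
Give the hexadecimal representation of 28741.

Using repeated division by 16 (digits 10–15 are A–F):
28741 ÷ 16 = 1796 remainder 5
1796 ÷ 16 = 112 remainder 4
112 ÷ 16 = 7 remainder 0
7 ÷ 16 = 0 remainder 7
Reading remainders bottom to top: 7045



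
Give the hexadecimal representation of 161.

Using repeated division by 16 (digits 10–15 are A–F):
161 ÷ 16 = 10 remainder 1
10 ÷ 16 = 0 remainder 10 (A)
Reading remainders bottom to top: A1



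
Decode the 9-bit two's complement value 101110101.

Binary: 101110101
Sign bit: 1 (negative)
Invert: 010001010
Add 1:  010001011
Magnitude: 010001011 = 128 + 8 + 2 + 1 = 139
Value: -139



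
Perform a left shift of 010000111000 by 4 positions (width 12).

Original: 010000111000 (decimal 1080)
Shift left by 4 positions
Append 4 zeros on the right and drop the 4 high bits that overflow the 12-bit width
Result: 001110000000 (decimal 896)
Equivalent: 1080 << 4 = 1080 × 2^4 = 17280, truncated to 12 bits = 896



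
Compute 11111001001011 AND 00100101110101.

AND: 1 only when both bits are 1
  11111001001011
& 00100101110101
----------------
  00100001000001
Decimal: 15947 & 2421 = 2113



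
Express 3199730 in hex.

Using repeated division by 16 (digits 10–15 are A–F):
3199730 ÷ 16 = 199983 remainder 2
199983 ÷ 16 = 12498 remainder 15 (F)
12498 ÷ 16 = 781 remainder 2
781 ÷ 16 = 48 remainder 13 (D)
48 ÷ 16 = 3 remainder 0
3 ÷ 16 = 0 remainder 3
Reading remainders bottom to top: 30D2F2



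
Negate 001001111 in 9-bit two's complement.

Original: 001001111
Step 1 - Invert all bits: 110110000
Step 2 - Add 1: 110110001
Verification: 001001111 + 110110001 = 1000000000; discarding the end carry (carry out of the top bit) leaves the 9-bit value 000000000, as required for x + (-x)



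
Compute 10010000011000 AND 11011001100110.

AND: 1 only when both bits are 1
  10010000011000
& 11011001100110
----------------
  10010000000000
Decimal: 9240 & 13926 = 9216



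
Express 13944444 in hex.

Using repeated division by 16 (digits 10–15 are A–F):
13944444 ÷ 16 = 871527 remainder 12 (C)
871527 ÷ 16 = 54470 remainder 7
54470 ÷ 16 = 3404 remainder 6
3404 ÷ 16 = 212 remainder 12 (C)
212 ÷ 16 = 13 remainder 4
13 ÷ 16 = 0 remainder 13 (D)
Reading remainders bottom to top: D4C67C



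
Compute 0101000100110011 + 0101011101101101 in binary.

Add column by column from the right: bit + bit + carry-in; write the sum mod 2, carry 1 when the sum is 2 or 3.
carry:  1010111011111110
        0101000100110011
+       0101011101101101
------------------------
       01010100010100000
(the carry out of the leftmost column, 0, becomes the leading bit)
Decimal check:
  0101000100110011 = 16384 + 4096 + 256 + 32 + 16 + 2 + 1 = 20787
  0101011101101101 = 16384 + 4096 + 1024 + 512 + 256 + 64 + 32 + 8 + 4 + 1 = 22381
  20787 + 22381 = 43168, and 01010100010100000 = 32768 + 8192 + 2048 + 128 + 32 = 43168 ✓



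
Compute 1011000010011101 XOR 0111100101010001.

XOR: 1 when bits differ
  1011000010011101
^ 0111100101010001
------------------
  1100100111001100
Decimal: 45213 ^ 31057 = 51660



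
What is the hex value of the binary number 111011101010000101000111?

Group into 4-bit nibbles from right:
  1110 = E
  1110 = E
  1010 = A
  0001 = 1
  0100 = 4
  0111 = 7
Result: EEA147



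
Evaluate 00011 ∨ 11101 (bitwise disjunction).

OR: 1 when either bit is 1
  00011
| 11101
-------
  11111
Decimal: 3 | 29 = 31



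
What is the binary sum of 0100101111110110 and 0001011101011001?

Add column by column from the right: bit + bit + carry-in; write the sum mod 2, carry 1 when the sum is 2 or 3.
carry:  0011111111100000
        0100101111110110
+       0001011101011001
------------------------
       00110001101001111
(the carry out of the leftmost column, 0, becomes the leading bit)
Decimal check:
  0100101111110110 = 16384 + 2048 + 512 + 256 + 128 + 64 + 32 + 16 + 4 + 2 = 19446
  0001011101011001 = 4096 + 1024 + 512 + 256 + 64 + 16 + 8 + 1 = 5977
  19446 + 5977 = 25423, and 00110001101001111 = 16384 + 8192 + 512 + 256 + 64 + 8 + 4 + 2 + 1 = 25423 ✓



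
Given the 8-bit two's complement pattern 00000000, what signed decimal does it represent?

Binary: 00000000
Sign bit: 0 (non-negative)
Read directly as an unsigned value:
00000000 = 0
Value: 0



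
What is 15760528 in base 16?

Using repeated division by 16 (digits 10–15 are A–F):
15760528 ÷ 16 = 985033 remainder 0
985033 ÷ 16 = 61564 remainder 9
61564 ÷ 16 = 3847 remainder 12 (C)
3847 ÷ 16 = 240 remainder 7
240 ÷ 16 = 15 remainder 0
15 ÷ 16 = 0 remainder 15 (F)
Reading remainders bottom to top: F07C90



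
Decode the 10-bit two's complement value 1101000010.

Binary: 1101000010
Sign bit: 1 (negative)
Invert: 0010111101
Add 1:  0010111110
Magnitude: 0010111110 = 128 + 32 + 16 + 8 + 4 + 2 = 190
Value: -190



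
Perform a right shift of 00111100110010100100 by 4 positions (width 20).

Original: 00111100110010100100 (decimal 248996)
Shift right by 4 positions
Drop the 4 low bits; fill with zeros on the left
Result: 00000011110011001010 (decimal 15562)
Equivalent: 248996 >> 4 = 248996 ÷ 2^4 = 15562



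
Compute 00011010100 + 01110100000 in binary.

Add column by column from the right: bit + bit + carry-in; write the sum mod 2, carry 1 when the sum is 2 or 3.
carry:  11100000000
        00011010100
+       01110100000
-------------------
       010001110100
(the carry out of the leftmost column, 0, becomes the leading bit)
Decimal check:
  00011010100 = 128 + 64 + 16 + 4 = 212
  01110100000 = 512 + 256 + 128 + 32 = 928
  212 + 928 = 1140, and 010001110100 = 1024 + 64 + 32 + 16 + 4 = 1140 ✓



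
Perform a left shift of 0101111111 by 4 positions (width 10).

Original: 0101111111 (decimal 383)
Shift left by 4 positions
Append 4 zeros on the right and drop the 4 high bits that overflow the 10-bit width
Result: 1111110000 (decimal 1008)
Equivalent: 383 << 4 = 383 × 2^4 = 6128, truncated to 10 bits = 1008



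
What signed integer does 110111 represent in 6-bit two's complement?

Binary: 110111
Sign bit: 1 (negative)
Invert: 001000
Add 1:  001001
Magnitude: 001001 = 8 + 1 = 9
Value: -9



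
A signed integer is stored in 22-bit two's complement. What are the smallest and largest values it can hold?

For 22-bit two's complement:
Minimum: -2^21 = -2097152
Maximum: 2^21 - 1 = 2097151



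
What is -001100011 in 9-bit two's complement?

Original: 001100011
Step 1 - Invert all bits: 110011100
Step 2 - Add 1: 110011101
Verification: 001100011 + 110011101 = 1000000000; discarding the end carry (carry out of the top bit) leaves the 9-bit value 000000000, as required for x + (-x)



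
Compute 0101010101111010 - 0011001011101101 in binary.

Method 1 - Direct subtraction (column by column from the right: bit − bit − borrow-in; if negative, add 2 and borrow 1 from the next column):
borrow: 0100010100011010
        0101010101111010
-       0011001011101101
------------------------
        0010001010001101

Method 2 - Add two's complement:
Two's complement of 0011001011101101: invert → 1100110100010010, add 1 → 1100110100010011
  0101010101111010
+ 1100110100010011
------------------
 10010001010001101  (end carry out of the top bit = 1)
Discarding the end carry: 0010001010001101
Decimal check:
  0101010101111010 = 16384 + 4096 + 1024 + 256 + 64 + 32 + 16 + 8 + 2 = 21882
  0011001011101101 = 8192 + 4096 + 512 + 128 + 64 + 32 + 8 + 4 + 1 = 13037
  21882 - 13037 = 8845, and 0010001010001101 = 8192 + 512 + 128 + 8 + 4 + 1 = 8845 ✓



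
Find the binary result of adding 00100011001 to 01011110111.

Add column by column from the right: bit + bit + carry-in; write the sum mod 2, carry 1 when the sum is 2 or 3.
carry:  11111111110
        00100011001
+       01011110111
-------------------
       010000010000
(the carry out of the leftmost column, 0, becomes the leading bit)
Decimal check:
  00100011001 = 256 + 16 + 8 + 1 = 281
  01011110111 = 512 + 128 + 64 + 32 + 16 + 4 + 2 + 1 = 759
  281 + 759 = 1040, and 010000010000 = 1024 + 16 = 1040 ✓



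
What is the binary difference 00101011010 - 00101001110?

Method 1 - Direct subtraction (column by column from the right: bit − bit − borrow-in; if negative, add 2 and borrow 1 from the next column):
borrow: 00000011000
        00101011010
-       00101001110
-------------------
        00000001100

Method 2 - Add two's complement:
Two's complement of 00101001110: invert → 11010110001, add 1 → 11010110010
  00101011010
+ 11010110010
-------------
 100000001100  (end carry out of the top bit = 1)
Discarding the end carry: 00000001100
Decimal check:
  00101011010 = 256 + 64 + 16 + 8 + 2 = 346
  00101001110 = 256 + 64 + 8 + 4 + 2 = 334
  346 - 334 = 12, and 00000001100 = 8 + 4 = 12 ✓



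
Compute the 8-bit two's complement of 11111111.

Original (sign bit 1, negative): 11111111
Step 1 - Invert all bits: 00000000
Step 2 - Add 1: 00000001
Verification: 11111111 + 00000001 = 100000000; discarding the end carry (carry out of the top bit) leaves the 8-bit value 00000000, as required for x + (-x)



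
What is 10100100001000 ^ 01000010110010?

XOR: 1 when bits differ
  10100100001000
^ 01000010110010
----------------
  11100110111010
Decimal: 10504 ^ 4274 = 14778



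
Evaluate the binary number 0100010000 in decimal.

Sum of powers of 2 for each 1-bit:
2^4 + 2^8
= 16 + 256
= 272



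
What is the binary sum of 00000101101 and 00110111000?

Add column by column from the right: bit + bit + carry-in; write the sum mod 2, carry 1 when the sum is 2 or 3.
carry:  00001110000
        00000101101
+       00110111000
-------------------
       000111100101
(the carry out of the leftmost column, 0, becomes the leading bit)
Decimal check:
  00000101101 = 32 + 8 + 4 + 1 = 45
  00110111000 = 256 + 128 + 32 + 16 + 8 = 440
  45 + 440 = 485, and 000111100101 = 256 + 128 + 64 + 32 + 4 + 1 = 485 ✓



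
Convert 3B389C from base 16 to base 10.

Expand by place value (powers of 16):
Digit values: B = 11, C = 12
3B389C = 3 × 16^5 + 11 × 16^4 + 3 × 16^3 + 8 × 16^2 + 9 × 16^1 + 12 × 16^0
= 3 × 1048576 + 11 × 65536 + 3 × 4096 + 8 × 256 + 9 × 16 + 12 × 1
= 3145728 + 720896 + 12288 + 2048 + 144 + 12
= 3881116



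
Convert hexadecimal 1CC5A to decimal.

Expand by place value (powers of 16):
Digit values: C = 12, A = 10
1CC5A = 1 × 16^4 + 12 × 16^3 + 12 × 16^2 + 5 × 16^1 + 10 × 16^0
= 1 × 65536 + 12 × 4096 + 12 × 256 + 5 × 16 + 10 × 1
= 65536 + 49152 + 3072 + 80 + 10
= 117850



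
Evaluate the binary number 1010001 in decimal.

Sum of powers of 2 for each 1-bit:
2^0 + 2^4 + 2^6
= 1 + 16 + 64
= 81



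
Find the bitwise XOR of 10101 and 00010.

XOR: 1 when bits differ
  10101
^ 00010
-------
  10111
Decimal: 21 ^ 2 = 23



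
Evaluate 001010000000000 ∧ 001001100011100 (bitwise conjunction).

AND: 1 only when both bits are 1
  001010000000000
& 001001100011100
-----------------
  001000000000000
Decimal: 5120 & 4892 = 4096



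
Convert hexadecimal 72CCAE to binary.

Convert each hex digit to 4 bits:
  7 = 0111
  2 = 0010
  C = 1100
  C = 1100
  A = 1010
  E = 1110
Concatenate: 011100101100110010101110



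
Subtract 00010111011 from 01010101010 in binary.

Method 1 - Direct subtraction (column by column from the right: bit − bit − borrow-in; if negative, add 2 and borrow 1 from the next column):
borrow: 01111111110
        01010101010
-       00010111011
-------------------
        00111101111

Method 2 - Add two's complement:
Two's complement of 00010111011: invert → 11101000100, add 1 → 11101000101
  01010101010
+ 11101000101
-------------
 100111101111  (end carry out of the top bit = 1)
Discarding the end carry: 00111101111
Decimal check:
  01010101010 = 512 + 128 + 32 + 8 + 2 = 682
  00010111011 = 128 + 32 + 16 + 8 + 2 + 1 = 187
  682 - 187 = 495, and 00111101111 = 256 + 128 + 64 + 32 + 8 + 4 + 2 + 1 = 495 ✓



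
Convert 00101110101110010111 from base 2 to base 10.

Sum of powers of 2 for each 1-bit:
2^0 + 2^1 + 2^2 + 2^4 + 2^7 + 2^8 + 2^9 + 2^11 + 2^13 + 2^14 + 2^15 + 2^17
= 1 + 2 + 4 + 16 + 128 + 256 + 512 + 2048 + 8192 + 16384 + 32768 + 131072
= 191383



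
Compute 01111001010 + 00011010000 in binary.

Add column by column from the right: bit + bit + carry-in; write the sum mod 2, carry 1 when the sum is 2 or 3.
carry:  11110000000
        01111001010
+       00011010000
-------------------
       010010011010
(the carry out of the leftmost column, 0, becomes the leading bit)
Decimal check:
  01111001010 = 512 + 256 + 128 + 64 + 8 + 2 = 970
  00011010000 = 128 + 64 + 16 = 208
  970 + 208 = 1178, and 010010011010 = 1024 + 128 + 16 + 8 + 2 = 1178 ✓



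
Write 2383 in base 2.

Using repeated division by 2:
2383 ÷ 2 = 1191 remainder 1
1191 ÷ 2 = 595 remainder 1
595 ÷ 2 = 297 remainder 1
297 ÷ 2 = 148 remainder 1
148 ÷ 2 = 74 remainder 0
74 ÷ 2 = 37 remainder 0
37 ÷ 2 = 18 remainder 1
18 ÷ 2 = 9 remainder 0
9 ÷ 2 = 4 remainder 1
4 ÷ 2 = 2 remainder 0
2 ÷ 2 = 1 remainder 0
1 ÷ 2 = 0 remainder 1
Reading remainders bottom to top: 100101001111



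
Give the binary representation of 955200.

Using repeated division by 2:
955200 ÷ 2 = 477600 remainder 0
477600 ÷ 2 = 238800 remainder 0
238800 ÷ 2 = 119400 remainder 0
119400 ÷ 2 = 59700 remainder 0
59700 ÷ 2 = 29850 remainder 0
29850 ÷ 2 = 14925 remainder 0
14925 ÷ 2 = 7462 remainder 1
7462 ÷ 2 = 3731 remainder 0
3731 ÷ 2 = 1865 remainder 1
1865 ÷ 2 = 932 remainder 1
932 ÷ 2 = 466 remainder 0
466 ÷ 2 = 233 remainder 0
233 ÷ 2 = 116 remainder 1
116 ÷ 2 = 58 remainder 0
58 ÷ 2 = 29 remainder 0
29 ÷ 2 = 14 remainder 1
14 ÷ 2 = 7 remainder 0
7 ÷ 2 = 3 remainder 1
3 ÷ 2 = 1 remainder 1
1 ÷ 2 = 0 remainder 1
Reading remainders bottom to top: 11101001001101000000



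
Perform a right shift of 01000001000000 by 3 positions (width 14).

Original: 01000001000000 (decimal 4160)
Shift right by 3 positions
Drop the 3 low bits; fill with zeros on the left
Result: 00001000001000 (decimal 520)
Equivalent: 4160 >> 3 = 4160 ÷ 2^3 = 520



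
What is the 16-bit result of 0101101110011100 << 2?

Original: 0101101110011100 (decimal 23452)
Shift left by 2 positions
Append 2 zeros on the right and drop the 2 high bits that overflow the 16-bit width
Result: 0110111001110000 (decimal 28272)
Equivalent: 23452 << 2 = 23452 × 2^2 = 93808, truncated to 16 bits = 28272



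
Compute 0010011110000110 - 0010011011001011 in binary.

Method 1 - Direct subtraction (column by column from the right: bit − bit − borrow-in; if negative, add 2 and borrow 1 from the next column):
borrow: 0000000111110110
        0010011110000110
-       0010011011001011
------------------------
        0000000010111011

Method 2 - Add two's complement:
Two's complement of 0010011011001011: invert → 1101100100110100, add 1 → 1101100100110101
  0010011110000110
+ 1101100100110101
------------------
 10000000010111011  (end carry out of the top bit = 1)
Discarding the end carry: 0000000010111011
Decimal check:
  0010011110000110 = 8192 + 1024 + 512 + 256 + 128 + 4 + 2 = 10118
  0010011011001011 = 8192 + 1024 + 512 + 128 + 64 + 8 + 2 + 1 = 9931
  10118 - 9931 = 187, and 0000000010111011 = 128 + 32 + 16 + 8 + 2 + 1 = 187 ✓



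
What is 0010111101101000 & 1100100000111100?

AND: 1 only when both bits are 1
  0010111101101000
& 1100100000111100
------------------
  0000100000101000
Decimal: 12136 & 51260 = 2088



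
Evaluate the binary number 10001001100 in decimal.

Sum of powers of 2 for each 1-bit:
2^2 + 2^3 + 2^6 + 2^10
= 4 + 8 + 64 + 1024
= 1100



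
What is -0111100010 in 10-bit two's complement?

Original: 0111100010
Step 1 - Invert all bits: 1000011101
Step 2 - Add 1: 1000011110
Verification: 0111100010 + 1000011110 = 10000000000; discarding the end carry (carry out of the top bit) leaves the 10-bit value 0000000000, as required for x + (-x)



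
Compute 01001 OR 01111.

OR: 1 when either bit is 1
  01001
| 01111
-------
  01111
Decimal: 9 | 15 = 15



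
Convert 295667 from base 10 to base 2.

Using repeated division by 2:
295667 ÷ 2 = 147833 remainder 1
147833 ÷ 2 = 73916 remainder 1
73916 ÷ 2 = 36958 remainder 0
36958 ÷ 2 = 18479 remainder 0
18479 ÷ 2 = 9239 remainder 1
9239 ÷ 2 = 4619 remainder 1
4619 ÷ 2 = 2309 remainder 1
2309 ÷ 2 = 1154 remainder 1
1154 ÷ 2 = 577 remainder 0
577 ÷ 2 = 288 remainder 1
288 ÷ 2 = 144 remainder 0
144 ÷ 2 = 72 remainder 0
72 ÷ 2 = 36 remainder 0
36 ÷ 2 = 18 remainder 0
18 ÷ 2 = 9 remainder 0
9 ÷ 2 = 4 remainder 1
4 ÷ 2 = 2 remainder 0
2 ÷ 2 = 1 remainder 0
1 ÷ 2 = 0 remainder 1
Reading remainders bottom to top: 1001000001011110011



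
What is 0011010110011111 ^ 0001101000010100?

XOR: 1 when bits differ
  0011010110011111
^ 0001101000010100
------------------
  0010111110001011
Decimal: 13727 ^ 6676 = 12171



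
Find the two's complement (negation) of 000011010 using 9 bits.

Original: 000011010
Step 1 - Invert all bits: 111100101
Step 2 - Add 1: 111100110
Verification: 000011010 + 111100110 = 1000000000; discarding the end carry (carry out of the top bit) leaves the 9-bit value 000000000, as required for x + (-x)



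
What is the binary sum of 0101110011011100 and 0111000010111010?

Add column by column from the right: bit + bit + carry-in; write the sum mod 2, carry 1 when the sum is 2 or 3.
carry:  1110000111110000
        0101110011011100
+       0111000010111010
------------------------
       01100110110010110
(the carry out of the leftmost column, 0, becomes the leading bit)
Decimal check:
  0101110011011100 = 16384 + 4096 + 2048 + 1024 + 128 + 64 + 16 + 8 + 4 = 23772
  0111000010111010 = 16384 + 8192 + 4096 + 128 + 32 + 16 + 8 + 2 = 28858
  23772 + 28858 = 52630, and 01100110110010110 = 32768 + 16384 + 2048 + 1024 + 256 + 128 + 16 + 4 + 2 = 52630 ✓



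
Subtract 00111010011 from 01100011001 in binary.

Method 1 - Direct subtraction (column by column from the right: bit − bit − borrow-in; if negative, add 2 and borrow 1 from the next column):
borrow: 01110001100
        01100011001
-       00111010011
-------------------
        00101000110

Method 2 - Add two's complement:
Two's complement of 00111010011: invert → 11000101100, add 1 → 11000101101
  01100011001
+ 11000101101
-------------
 100101000110  (end carry out of the top bit = 1)
Discarding the end carry: 00101000110
Decimal check:
  01100011001 = 512 + 256 + 16 + 8 + 1 = 793
  00111010011 = 256 + 128 + 64 + 16 + 2 + 1 = 467
  793 - 467 = 326, and 00101000110 = 256 + 64 + 4 + 2 = 326 ✓



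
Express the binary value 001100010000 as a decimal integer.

Sum of powers of 2 for each 1-bit:
2^4 + 2^8 + 2^9
= 16 + 256 + 512
= 784



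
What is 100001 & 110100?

AND: 1 only when both bits are 1
  100001
& 110100
--------
  100000
Decimal: 33 & 52 = 32



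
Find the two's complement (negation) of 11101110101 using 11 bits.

Original (sign bit 1, negative): 11101110101
Step 1 - Invert all bits: 00010001010
Step 2 - Add 1: 00010001011
Verification: 11101110101 + 00010001011 = 100000000000; discarding the end carry (carry out of the top bit) leaves the 11-bit value 00000000000, as required for x + (-x)



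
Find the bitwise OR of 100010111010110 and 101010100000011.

OR: 1 when either bit is 1
  100010111010110
| 101010100000011
-----------------
  101010111010111
Decimal: 17878 | 21763 = 21975



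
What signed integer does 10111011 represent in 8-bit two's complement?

Binary: 10111011
Sign bit: 1 (negative)
Invert: 01000100
Add 1:  01000101
Magnitude: 01000101 = 64 + 4 + 1 = 69
Value: -69



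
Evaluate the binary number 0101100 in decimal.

Sum of powers of 2 for each 1-bit:
2^2 + 2^3 + 2^5
= 4 + 8 + 32
= 44



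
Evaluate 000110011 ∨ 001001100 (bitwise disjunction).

OR: 1 when either bit is 1
  000110011
| 001001100
-----------
  001111111
Decimal: 51 | 76 = 127



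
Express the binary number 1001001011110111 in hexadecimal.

Group into 4-bit nibbles from right:
  1001 = 9
  0010 = 2
  1111 = F
  0111 = 7
Result: 92F7



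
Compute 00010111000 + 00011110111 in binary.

Add column by column from the right: bit + bit + carry-in; write the sum mod 2, carry 1 when the sum is 2 or 3.
carry:  00111100000
        00010111000
+       00011110111
-------------------
       000110101111
(the carry out of the leftmost column, 0, becomes the leading bit)
Decimal check:
  00010111000 = 128 + 32 + 16 + 8 = 184
  00011110111 = 128 + 64 + 32 + 16 + 4 + 2 + 1 = 247
  184 + 247 = 431, and 000110101111 = 256 + 128 + 32 + 8 + 4 + 2 + 1 = 431 ✓



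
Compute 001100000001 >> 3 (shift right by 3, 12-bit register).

Original: 001100000001 (decimal 769)
Shift right by 3 positions
Drop the 3 low bits; fill with zeros on the left
Result: 000001100000 (decimal 96)
Equivalent: 769 >> 3 = 769 ÷ 2^3 = 96



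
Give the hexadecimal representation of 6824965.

Using repeated division by 16 (digits 10–15 are A–F):
6824965 ÷ 16 = 426560 remainder 5
426560 ÷ 16 = 26660 remainder 0
26660 ÷ 16 = 1666 remainder 4
1666 ÷ 16 = 104 remainder 2
104 ÷ 16 = 6 remainder 8
6 ÷ 16 = 0 remainder 6
Reading remainders bottom to top: 682405



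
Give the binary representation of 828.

Using repeated division by 2:
828 ÷ 2 = 414 remainder 0
414 ÷ 2 = 207 remainder 0
207 ÷ 2 = 103 remainder 1
103 ÷ 2 = 51 remainder 1
51 ÷ 2 = 25 remainder 1
25 ÷ 2 = 12 remainder 1
12 ÷ 2 = 6 remainder 0
6 ÷ 2 = 3 remainder 0
3 ÷ 2 = 1 remainder 1
1 ÷ 2 = 0 remainder 1
Reading remainders bottom to top: 1100111100



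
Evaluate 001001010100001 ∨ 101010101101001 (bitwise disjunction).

OR: 1 when either bit is 1
  001001010100001
| 101010101101001
-----------------
  101011111101001
Decimal: 4769 | 21865 = 22505



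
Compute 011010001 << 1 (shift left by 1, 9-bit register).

Original: 011010001 (decimal 209)
Shift left by 1 position
Append 1 zero on the right
Result: 110100010 (decimal 418)
Equivalent: 209 << 1 = 209 × 2^1 = 418



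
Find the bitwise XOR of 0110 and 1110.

XOR: 1 when bits differ
  0110
^ 1110
------
  1000
Decimal: 6 ^ 14 = 8



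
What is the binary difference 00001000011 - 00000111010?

Method 1 - Direct subtraction (column by column from the right: bit − bit − borrow-in; if negative, add 2 and borrow 1 from the next column):
borrow: 00001110000
        00001000011
-       00000111010
-------------------
        00000001001

Method 2 - Add two's complement:
Two's complement of 00000111010: invert → 11111000101, add 1 → 11111000110
  00001000011
+ 11111000110
-------------
 100000001001  (end carry out of the top bit = 1)
Discarding the end carry: 00000001001
Decimal check:
  00001000011 = 64 + 2 + 1 = 67
  00000111010 = 32 + 16 + 8 + 2 = 58
  67 - 58 = 9, and 00000001001 = 8 + 1 = 9 ✓



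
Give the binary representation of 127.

Using repeated division by 2:
127 ÷ 2 = 63 remainder 1
63 ÷ 2 = 31 remainder 1
31 ÷ 2 = 15 remainder 1
15 ÷ 2 = 7 remainder 1
7 ÷ 2 = 3 remainder 1
3 ÷ 2 = 1 remainder 1
1 ÷ 2 = 0 remainder 1
Reading remainders bottom to top: 1111111



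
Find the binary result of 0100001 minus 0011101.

Method 1 - Direct subtraction (column by column from the right: bit − bit − borrow-in; if negative, add 2 and borrow 1 from the next column):
borrow: 0111000
        0100001
-       0011101
---------------
        0000100

Method 2 - Add two's complement:
Two's complement of 0011101: invert → 1100010, add 1 → 1100011
  0100001
+ 1100011
---------
 10000100  (end carry out of the top bit = 1)
Discarding the end carry: 0000100
Decimal check:
  0100001 = 32 + 1 = 33
  0011101 = 16 + 8 + 4 + 1 = 29
  33 - 29 = 4, and 0000100 = 4 ✓



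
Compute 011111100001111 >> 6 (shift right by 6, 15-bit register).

Original: 011111100001111 (decimal 16143)
Shift right by 6 positions
Drop the 6 low bits; fill with zeros on the left
Result: 000000011111100 (decimal 252)
Equivalent: 16143 >> 6 = 16143 ÷ 2^6 = 252



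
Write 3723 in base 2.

Using repeated division by 2:
3723 ÷ 2 = 1861 remainder 1
1861 ÷ 2 = 930 remainder 1
930 ÷ 2 = 465 remainder 0
465 ÷ 2 = 232 remainder 1
232 ÷ 2 = 116 remainder 0
116 ÷ 2 = 58 remainder 0
58 ÷ 2 = 29 remainder 0
29 ÷ 2 = 14 remainder 1
14 ÷ 2 = 7 remainder 0
7 ÷ 2 = 3 remainder 1
3 ÷ 2 = 1 remainder 1
1 ÷ 2 = 0 remainder 1
Reading remainders bottom to top: 111010001011



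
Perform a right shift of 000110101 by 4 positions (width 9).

Original: 000110101 (decimal 53)
Shift right by 4 positions
Drop the 4 low bits; fill with zeros on the left
Result: 000000011 (decimal 3)
Equivalent: 53 >> 4 = 53 ÷ 2^4 = 3



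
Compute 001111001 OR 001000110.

OR: 1 when either bit is 1
  001111001
| 001000110
-----------
  001111111
Decimal: 121 | 70 = 127



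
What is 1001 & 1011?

AND: 1 only when both bits are 1
  1001
& 1011
------
  1001
Decimal: 9 & 11 = 9



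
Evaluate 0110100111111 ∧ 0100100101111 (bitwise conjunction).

AND: 1 only when both bits are 1
  0110100111111
& 0100100101111
---------------
  0100100101111
Decimal: 3391 & 2351 = 2351



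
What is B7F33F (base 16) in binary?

Convert each hex digit to 4 bits:
  B = 1011
  7 = 0111
  F = 1111
  3 = 0011
  3 = 0011
  F = 1111
Concatenate: 101101111111001100111111



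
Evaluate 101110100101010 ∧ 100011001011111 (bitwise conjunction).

AND: 1 only when both bits are 1
  101110100101010
& 100011001011111
-----------------
  100010000001010
Decimal: 23850 & 18015 = 17418



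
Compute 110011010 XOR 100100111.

XOR: 1 when bits differ
  110011010
^ 100100111
-----------
  010111101
Decimal: 410 ^ 295 = 189



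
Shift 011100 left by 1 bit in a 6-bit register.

Original: 011100 (decimal 28)
Shift left by 1 position
Append 1 zero on the right
Result: 111000 (decimal 56)
Equivalent: 28 << 1 = 28 × 2^1 = 56



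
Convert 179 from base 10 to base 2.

Using repeated division by 2:
179 ÷ 2 = 89 remainder 1
89 ÷ 2 = 44 remainder 1
44 ÷ 2 = 22 remainder 0
22 ÷ 2 = 11 remainder 0
11 ÷ 2 = 5 remainder 1
5 ÷ 2 = 2 remainder 1
2 ÷ 2 = 1 remainder 0
1 ÷ 2 = 0 remainder 1
Reading remainders bottom to top: 10110011



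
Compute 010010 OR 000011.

OR: 1 when either bit is 1
  010010
| 000011
--------
  010011
Decimal: 18 | 3 = 19



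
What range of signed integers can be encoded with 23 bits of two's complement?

For 23-bit two's complement:
Minimum: -2^22 = -4194304
Maximum: 2^22 - 1 = 4194303



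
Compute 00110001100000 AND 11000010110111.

AND: 1 only when both bits are 1
  00110001100000
& 11000010110111
----------------
  00000000100000
Decimal: 3168 & 12471 = 32



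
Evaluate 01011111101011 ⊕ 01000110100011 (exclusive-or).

XOR: 1 when bits differ
  01011111101011
^ 01000110100011
----------------
  00011001001000
Decimal: 6123 ^ 4515 = 1608



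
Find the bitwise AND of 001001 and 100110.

AND: 1 only when both bits are 1
  001001
& 100110
--------
  000000
Decimal: 9 & 38 = 0



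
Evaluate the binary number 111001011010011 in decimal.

Sum of powers of 2 for each 1-bit:
2^0 + 2^1 + 2^4 + 2^6 + 2^7 + 2^9 + 2^12 + 2^13 + 2^14
= 1 + 2 + 16 + 64 + 128 + 512 + 4096 + 8192 + 16384
= 29395



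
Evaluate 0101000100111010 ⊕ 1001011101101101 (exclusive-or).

XOR: 1 when bits differ
  0101000100111010
^ 1001011101101101
------------------
  1100011001010111
Decimal: 20794 ^ 38765 = 50775



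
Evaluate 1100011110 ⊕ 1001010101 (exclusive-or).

XOR: 1 when bits differ
  1100011110
^ 1001010101
------------
  0101001011
Decimal: 798 ^ 597 = 331



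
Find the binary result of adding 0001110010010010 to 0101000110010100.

Add column by column from the right: bit + bit + carry-in; write the sum mod 2, carry 1 when the sum is 2 or 3.
carry:  0010001100100000
        0001110010010010
+       0101000110010100
------------------------
       00110111000100110
(the carry out of the leftmost column, 0, becomes the leading bit)
Decimal check:
  0001110010010010 = 4096 + 2048 + 1024 + 128 + 16 + 2 = 7314
  0101000110010100 = 16384 + 4096 + 256 + 128 + 16 + 4 = 20884
  7314 + 20884 = 28198, and 00110111000100110 = 16384 + 8192 + 2048 + 1024 + 512 + 32 + 4 + 2 = 28198 ✓



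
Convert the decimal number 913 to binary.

Using repeated division by 2:
913 ÷ 2 = 456 remainder 1
456 ÷ 2 = 228 remainder 0
228 ÷ 2 = 114 remainder 0
114 ÷ 2 = 57 remainder 0
57 ÷ 2 = 28 remainder 1
28 ÷ 2 = 14 remainder 0
14 ÷ 2 = 7 remainder 0
7 ÷ 2 = 3 remainder 1
3 ÷ 2 = 1 remainder 1
1 ÷ 2 = 0 remainder 1
Reading remainders bottom to top: 1110010001



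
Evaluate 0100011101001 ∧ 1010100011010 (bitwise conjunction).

AND: 1 only when both bits are 1
  0100011101001
& 1010100011010
---------------
  0000000001000
Decimal: 2281 & 5402 = 8



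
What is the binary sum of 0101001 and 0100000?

Add column by column from the right: bit + bit + carry-in; write the sum mod 2, carry 1 when the sum is 2 or 3.
carry:  1000000
        0101001
+       0100000
---------------
       01001001
(the carry out of the leftmost column, 0, becomes the leading bit)
Decimal check:
  0101001 = 32 + 8 + 1 = 41
  0100000 = 32
  41 + 32 = 73, and 01001001 = 64 + 8 + 1 = 73 ✓



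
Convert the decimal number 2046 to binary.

Using repeated division by 2:
2046 ÷ 2 = 1023 remainder 0
1023 ÷ 2 = 511 remainder 1
511 ÷ 2 = 255 remainder 1
255 ÷ 2 = 127 remainder 1
127 ÷ 2 = 63 remainder 1
63 ÷ 2 = 31 remainder 1
31 ÷ 2 = 15 remainder 1
15 ÷ 2 = 7 remainder 1
7 ÷ 2 = 3 remainder 1
3 ÷ 2 = 1 remainder 1
1 ÷ 2 = 0 remainder 1
Reading remainders bottom to top: 11111111110



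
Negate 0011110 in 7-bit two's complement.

Original: 0011110
Step 1 - Invert all bits: 1100001
Step 2 - Add 1: 1100010
Verification: 0011110 + 1100010 = 10000000; discarding the end carry (carry out of the top bit) leaves the 7-bit value 0000000, as required for x + (-x)



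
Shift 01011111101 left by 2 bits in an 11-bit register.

Original: 01011111101 (decimal 765)
Shift left by 2 positions
Append 2 zeros on the right and drop the 2 high bits that overflow the 11-bit width
Result: 01111110100 (decimal 1012)
Equivalent: 765 << 2 = 765 × 2^2 = 3060, truncated to 11 bits = 1012



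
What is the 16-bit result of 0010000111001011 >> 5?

Original: 0010000111001011 (decimal 8651)
Shift right by 5 positions
Drop the 5 low bits; fill with zeros on the left
Result: 0000000100001110 (decimal 270)
Equivalent: 8651 >> 5 = 8651 ÷ 2^5 = 270



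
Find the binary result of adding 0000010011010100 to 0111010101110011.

Add column by column from the right: bit + bit + carry-in; write the sum mod 2, carry 1 when the sum is 2 or 3.
carry:  0000101111100000
        0000010011010100
+       0111010101110011
------------------------
       00111101001000111
(the carry out of the leftmost column, 0, becomes the leading bit)
Decimal check:
  0000010011010100 = 1024 + 128 + 64 + 16 + 4 = 1236
  0111010101110011 = 16384 + 8192 + 4096 + 1024 + 256 + 64 + 32 + 16 + 2 + 1 = 30067
  1236 + 30067 = 31303, and 00111101001000111 = 16384 + 8192 + 4096 + 2048 + 512 + 64 + 4 + 2 + 1 = 31303 ✓



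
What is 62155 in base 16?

Using repeated division by 16 (digits 10–15 are A–F):
62155 ÷ 16 = 3884 remainder 11 (B)
3884 ÷ 16 = 242 remainder 12 (C)
242 ÷ 16 = 15 remainder 2
15 ÷ 16 = 0 remainder 15 (F)
Reading remainders bottom to top: F2CB



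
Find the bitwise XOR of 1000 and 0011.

XOR: 1 when bits differ
  1000
^ 0011
------
  1011
Decimal: 8 ^ 3 = 11



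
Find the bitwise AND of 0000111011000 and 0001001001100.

AND: 1 only when both bits are 1
  0000111011000
& 0001001001100
---------------
  0000001001000
Decimal: 472 & 588 = 72



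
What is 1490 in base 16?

Using repeated division by 16 (digits 10–15 are A–F):
1490 ÷ 16 = 93 remainder 2
93 ÷ 16 = 5 remainder 13 (D)
5 ÷ 16 = 0 remainder 5
Reading remainders bottom to top: 5D2



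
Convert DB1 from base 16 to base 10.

Expand by place value (powers of 16):
Digit values: D = 13, B = 11
DB1 = 13 × 16^2 + 11 × 16^1 + 1 × 16^0
= 13 × 256 + 11 × 16 + 1 × 1
= 3328 + 176 + 1
= 3505

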